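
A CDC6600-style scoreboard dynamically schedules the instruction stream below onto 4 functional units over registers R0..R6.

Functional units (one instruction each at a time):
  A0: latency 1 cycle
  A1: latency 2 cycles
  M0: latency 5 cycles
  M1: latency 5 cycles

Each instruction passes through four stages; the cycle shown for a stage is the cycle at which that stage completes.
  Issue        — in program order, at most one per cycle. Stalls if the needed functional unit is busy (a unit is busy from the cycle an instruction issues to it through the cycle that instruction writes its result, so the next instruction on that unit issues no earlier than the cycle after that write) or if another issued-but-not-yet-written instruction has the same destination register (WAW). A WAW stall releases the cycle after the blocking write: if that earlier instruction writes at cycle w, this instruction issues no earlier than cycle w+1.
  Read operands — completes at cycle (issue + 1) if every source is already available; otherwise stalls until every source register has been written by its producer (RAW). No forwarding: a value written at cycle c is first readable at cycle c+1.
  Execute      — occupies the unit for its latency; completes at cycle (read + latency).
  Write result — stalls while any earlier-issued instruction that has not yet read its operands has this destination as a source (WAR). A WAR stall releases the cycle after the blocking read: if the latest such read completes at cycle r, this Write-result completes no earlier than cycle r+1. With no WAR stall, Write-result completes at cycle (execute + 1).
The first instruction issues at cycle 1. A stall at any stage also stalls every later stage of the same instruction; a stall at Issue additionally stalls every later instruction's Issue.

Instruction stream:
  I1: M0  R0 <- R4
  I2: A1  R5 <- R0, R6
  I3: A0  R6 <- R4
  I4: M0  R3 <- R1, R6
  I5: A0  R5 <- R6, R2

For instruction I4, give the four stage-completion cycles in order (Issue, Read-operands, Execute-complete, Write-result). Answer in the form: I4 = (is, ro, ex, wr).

I4 = (9, 11, 16, 17)

  I1 | 1 | 2 | 7 | 8
  I2 | 2 | 9 | 11 | 12   RAW R0: wait I1 write@8
  I3 | 3 | 4 | 5 | 10   WAR R6: wait I2 read@9
  I4 | 9 | 11 | 16 | 17   struct: M0 busy until I1 writes@8 · RAW R6: wait I3 write@10
  I5 | 13 | 14 | 15 | 16   WAW R5: wait I2 write@12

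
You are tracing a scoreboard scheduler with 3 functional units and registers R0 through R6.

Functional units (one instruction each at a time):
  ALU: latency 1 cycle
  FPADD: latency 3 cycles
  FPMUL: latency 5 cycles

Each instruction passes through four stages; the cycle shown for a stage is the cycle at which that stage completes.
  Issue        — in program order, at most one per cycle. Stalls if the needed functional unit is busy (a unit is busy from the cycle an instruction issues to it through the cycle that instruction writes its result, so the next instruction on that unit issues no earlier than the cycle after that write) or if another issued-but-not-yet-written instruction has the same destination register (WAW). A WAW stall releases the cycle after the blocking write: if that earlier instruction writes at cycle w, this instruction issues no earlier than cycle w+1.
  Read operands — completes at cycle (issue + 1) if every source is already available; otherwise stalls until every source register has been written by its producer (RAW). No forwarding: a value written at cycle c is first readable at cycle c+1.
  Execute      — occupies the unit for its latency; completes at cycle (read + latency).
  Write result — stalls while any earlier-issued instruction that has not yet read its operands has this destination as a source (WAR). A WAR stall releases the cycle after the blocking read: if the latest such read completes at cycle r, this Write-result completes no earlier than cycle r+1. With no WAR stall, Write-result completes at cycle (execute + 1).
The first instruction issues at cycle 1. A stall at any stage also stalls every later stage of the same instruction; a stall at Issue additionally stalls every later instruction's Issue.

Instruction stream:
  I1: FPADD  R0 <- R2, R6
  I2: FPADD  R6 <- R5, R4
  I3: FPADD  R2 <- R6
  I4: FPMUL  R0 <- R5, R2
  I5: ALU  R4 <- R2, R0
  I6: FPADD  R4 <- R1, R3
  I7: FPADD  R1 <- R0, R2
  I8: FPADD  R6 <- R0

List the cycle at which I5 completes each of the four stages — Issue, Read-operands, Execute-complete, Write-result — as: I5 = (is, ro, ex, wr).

I5 = (15, 26, 27, 28)

c1: I1→FPADD
c2: I1 RO
c5: I1 EX
c6: I1 WR R0
c7: I2→FPADD
c8: I2 RO
c11: I2 EX
c12: I2 WR R6
c13: I3→FPADD
c14: I3 RO | I4→FPMUL
c15: I5→ALU
c17: I3 EX
c18: I3 WR R2
c19: I4 RO
c24: I4 EX
c25: I4 WR R0
c26: I5 RO
c27: I5 EX
c28: I5 WR R4
c29: I6→FPADD
c30: I6 RO
c33: I6 EX
c34: I6 WR R4
c35: I7→FPADD
c36: I7 RO
c39: I7 EX
c40: I7 WR R1
c41: I8→FPADD
c42: I8 RO
c45: I8 EX
c46: I8 WR R6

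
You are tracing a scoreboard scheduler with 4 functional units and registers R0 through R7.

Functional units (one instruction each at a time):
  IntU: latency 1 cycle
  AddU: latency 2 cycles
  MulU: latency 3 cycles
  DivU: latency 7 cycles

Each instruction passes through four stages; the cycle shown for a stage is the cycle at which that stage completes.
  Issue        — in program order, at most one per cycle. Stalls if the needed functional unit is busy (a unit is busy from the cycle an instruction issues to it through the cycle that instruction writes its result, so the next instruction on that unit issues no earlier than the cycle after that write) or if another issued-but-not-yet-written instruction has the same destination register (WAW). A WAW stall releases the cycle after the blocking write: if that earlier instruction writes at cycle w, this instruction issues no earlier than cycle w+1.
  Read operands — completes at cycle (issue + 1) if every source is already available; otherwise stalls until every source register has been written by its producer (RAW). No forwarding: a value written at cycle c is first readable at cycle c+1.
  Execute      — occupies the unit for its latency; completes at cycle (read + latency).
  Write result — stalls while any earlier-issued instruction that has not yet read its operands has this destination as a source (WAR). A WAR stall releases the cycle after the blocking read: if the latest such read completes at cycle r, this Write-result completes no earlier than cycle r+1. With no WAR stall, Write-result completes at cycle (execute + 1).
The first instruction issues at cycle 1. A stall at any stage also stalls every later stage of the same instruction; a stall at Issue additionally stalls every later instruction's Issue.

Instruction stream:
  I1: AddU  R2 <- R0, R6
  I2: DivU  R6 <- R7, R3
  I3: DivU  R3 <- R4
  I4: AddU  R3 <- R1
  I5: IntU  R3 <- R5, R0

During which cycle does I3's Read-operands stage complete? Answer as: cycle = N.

cycle = 13

I1  is:1  ro:2  ex:4  wr:5
I2  is:2  ro:3  ex:10  wr:11
I3  is:12  ro:13  ex:20  wr:21  — struct: DivU busy until I2 writes@11
I4  is:22  ro:23  ex:25  wr:26  — WAW R3: wait I3 write@21
I5  is:27  ro:28  ex:29  wr:30  — WAW R3: wait I4 write@26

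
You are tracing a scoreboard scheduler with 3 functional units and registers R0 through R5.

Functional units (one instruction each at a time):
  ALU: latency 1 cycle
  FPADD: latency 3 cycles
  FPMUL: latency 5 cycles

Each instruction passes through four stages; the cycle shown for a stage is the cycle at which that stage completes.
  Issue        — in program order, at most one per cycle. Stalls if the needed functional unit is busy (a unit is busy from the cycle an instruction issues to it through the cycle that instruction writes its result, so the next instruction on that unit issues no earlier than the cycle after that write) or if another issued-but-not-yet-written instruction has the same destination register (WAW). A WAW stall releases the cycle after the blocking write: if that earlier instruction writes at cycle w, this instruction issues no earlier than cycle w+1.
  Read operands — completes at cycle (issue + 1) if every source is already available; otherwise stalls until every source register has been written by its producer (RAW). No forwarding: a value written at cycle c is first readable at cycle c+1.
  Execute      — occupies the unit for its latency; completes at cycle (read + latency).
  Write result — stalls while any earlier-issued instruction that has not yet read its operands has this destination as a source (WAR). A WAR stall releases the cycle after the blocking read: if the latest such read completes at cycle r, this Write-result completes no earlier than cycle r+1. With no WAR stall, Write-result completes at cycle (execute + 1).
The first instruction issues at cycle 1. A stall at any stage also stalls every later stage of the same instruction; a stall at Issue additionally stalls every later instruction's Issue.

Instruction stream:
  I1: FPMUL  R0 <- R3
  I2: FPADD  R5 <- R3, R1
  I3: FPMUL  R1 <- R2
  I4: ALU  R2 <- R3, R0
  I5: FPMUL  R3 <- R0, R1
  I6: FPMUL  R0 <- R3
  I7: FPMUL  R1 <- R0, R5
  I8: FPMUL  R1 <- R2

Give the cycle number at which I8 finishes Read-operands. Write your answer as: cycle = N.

cycle = 42

  I1 | 1 | 2 | 7 | 8
  I2 | 2 | 3 | 6 | 7
  I3 | 9 | 10 | 15 | 16   struct: FPMUL busy until I1 writes@8
  I4 | 10 | 11 | 12 | 13
  I5 | 17 | 18 | 23 | 24   struct: FPMUL busy until I3 writes@16
  I6 | 25 | 26 | 31 | 32   struct: FPMUL busy until I5 writes@24
  I7 | 33 | 34 | 39 | 40   struct: FPMUL busy until I6 writes@32
  I8 | 41 | 42 | 47 | 48   struct: FPMUL busy until I7 writes@40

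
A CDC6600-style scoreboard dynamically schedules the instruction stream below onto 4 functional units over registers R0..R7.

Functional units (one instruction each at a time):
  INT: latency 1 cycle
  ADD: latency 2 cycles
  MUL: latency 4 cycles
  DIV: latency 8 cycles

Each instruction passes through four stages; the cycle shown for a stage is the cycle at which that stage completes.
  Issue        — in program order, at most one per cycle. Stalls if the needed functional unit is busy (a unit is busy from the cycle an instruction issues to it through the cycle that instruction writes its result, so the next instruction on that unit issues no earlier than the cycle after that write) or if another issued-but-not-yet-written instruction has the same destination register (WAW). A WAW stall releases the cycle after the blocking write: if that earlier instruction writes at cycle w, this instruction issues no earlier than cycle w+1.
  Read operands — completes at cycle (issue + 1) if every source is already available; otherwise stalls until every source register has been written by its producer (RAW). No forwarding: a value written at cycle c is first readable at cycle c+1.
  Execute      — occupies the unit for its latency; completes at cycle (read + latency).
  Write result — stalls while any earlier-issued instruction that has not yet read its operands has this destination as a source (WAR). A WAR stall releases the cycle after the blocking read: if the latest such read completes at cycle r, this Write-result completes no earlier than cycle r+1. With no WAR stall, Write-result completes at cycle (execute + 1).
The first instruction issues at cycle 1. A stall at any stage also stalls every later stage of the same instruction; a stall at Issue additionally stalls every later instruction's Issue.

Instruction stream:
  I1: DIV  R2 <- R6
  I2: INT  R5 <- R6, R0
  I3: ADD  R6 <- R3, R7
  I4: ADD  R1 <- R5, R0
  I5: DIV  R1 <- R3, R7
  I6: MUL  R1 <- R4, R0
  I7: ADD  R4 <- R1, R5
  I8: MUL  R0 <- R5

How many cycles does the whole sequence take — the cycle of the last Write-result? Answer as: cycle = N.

I1: IS=1 RO=2 EX=10 WR=11
I2: IS=2 RO=3 EX=4 WR=5
I3: IS=3 RO=4 EX=6 WR=7
I4: IS=8 RO=9 EX=11 WR=12  [struct: ADD busy until I3 writes@7]
I5: IS=13 RO=14 EX=22 WR=23  [WAW R1: wait I4 write@12]
I6: IS=24 RO=25 EX=29 WR=30  [WAW R1: wait I5 write@23]
I7: IS=25 RO=31 EX=33 WR=34  [RAW R1: wait I6 write@30]
I8: IS=31 RO=32 EX=36 WR=37  [struct: MUL busy until I6 writes@30]

cycle = 37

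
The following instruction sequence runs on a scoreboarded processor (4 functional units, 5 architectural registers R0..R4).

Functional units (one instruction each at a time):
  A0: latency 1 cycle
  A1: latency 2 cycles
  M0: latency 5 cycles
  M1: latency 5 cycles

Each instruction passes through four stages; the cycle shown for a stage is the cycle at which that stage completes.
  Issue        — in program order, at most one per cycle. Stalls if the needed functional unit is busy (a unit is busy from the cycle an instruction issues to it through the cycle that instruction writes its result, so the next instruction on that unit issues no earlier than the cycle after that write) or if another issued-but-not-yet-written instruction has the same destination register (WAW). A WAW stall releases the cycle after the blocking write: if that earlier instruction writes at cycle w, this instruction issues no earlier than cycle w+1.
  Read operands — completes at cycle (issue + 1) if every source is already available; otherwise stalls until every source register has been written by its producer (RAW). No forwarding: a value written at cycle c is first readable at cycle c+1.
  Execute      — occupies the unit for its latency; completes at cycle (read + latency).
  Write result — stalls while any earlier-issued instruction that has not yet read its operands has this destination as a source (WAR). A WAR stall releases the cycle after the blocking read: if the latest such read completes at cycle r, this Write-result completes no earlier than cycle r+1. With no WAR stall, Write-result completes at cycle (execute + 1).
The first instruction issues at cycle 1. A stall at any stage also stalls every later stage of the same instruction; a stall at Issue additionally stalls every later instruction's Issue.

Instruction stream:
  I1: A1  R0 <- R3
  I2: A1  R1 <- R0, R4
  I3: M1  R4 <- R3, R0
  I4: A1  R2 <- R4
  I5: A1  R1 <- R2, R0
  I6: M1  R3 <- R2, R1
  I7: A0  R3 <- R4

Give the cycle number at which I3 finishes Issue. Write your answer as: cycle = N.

t=1  issue I1 (A1)
t=2  I1 read-ops
t=4  I1 finished on A1
t=5  I1→R0
t=6  issue I2 (A1)
t=7  I2 read-ops | issue I3 (M1)
t=8  I3 read-ops
t=9  I2 finished on A1
t=10  I2→R1
t=11  issue I4 (A1)
t=13  I3 finished on M1
t=14  I3→R4
t=15  I4 read-ops
t=17  I4 finished on A1
t=18  I4→R2
t=19  issue I5 (A1)
t=20  I5 read-ops | issue I6 (M1)
t=22  I5 finished on A1
t=23  I5→R1
t=24  I6 read-ops
t=29  I6 finished on M1
t=30  I6→R3
t=31  issue I7 (A0)
t=32  I7 read-ops
t=33  I7 finished on A0
t=34  I7→R3

cycle = 7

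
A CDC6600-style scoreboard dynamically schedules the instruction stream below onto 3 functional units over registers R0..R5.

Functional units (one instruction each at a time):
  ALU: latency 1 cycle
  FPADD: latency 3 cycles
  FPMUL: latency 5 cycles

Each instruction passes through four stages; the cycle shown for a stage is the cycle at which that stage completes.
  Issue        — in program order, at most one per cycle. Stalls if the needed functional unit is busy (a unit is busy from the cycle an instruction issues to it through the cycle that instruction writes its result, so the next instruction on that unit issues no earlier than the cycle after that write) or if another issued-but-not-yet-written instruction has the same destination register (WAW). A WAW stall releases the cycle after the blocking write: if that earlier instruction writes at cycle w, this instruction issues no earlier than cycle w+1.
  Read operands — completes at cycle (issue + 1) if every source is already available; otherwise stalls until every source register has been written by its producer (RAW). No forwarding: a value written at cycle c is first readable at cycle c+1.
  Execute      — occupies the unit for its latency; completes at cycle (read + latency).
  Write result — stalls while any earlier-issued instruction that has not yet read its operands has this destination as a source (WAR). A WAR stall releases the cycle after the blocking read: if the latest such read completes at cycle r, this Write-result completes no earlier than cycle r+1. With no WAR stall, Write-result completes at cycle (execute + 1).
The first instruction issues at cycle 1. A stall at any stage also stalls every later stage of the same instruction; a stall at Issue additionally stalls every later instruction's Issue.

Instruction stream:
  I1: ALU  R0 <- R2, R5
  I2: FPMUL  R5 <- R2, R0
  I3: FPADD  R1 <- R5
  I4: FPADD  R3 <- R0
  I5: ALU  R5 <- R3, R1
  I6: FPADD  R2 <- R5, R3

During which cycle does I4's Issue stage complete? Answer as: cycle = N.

c1: I1 dispatched to ALU
c2: I1 operands ready; I2 dispatched to FPMUL
c3: I1 complete; I3 dispatched to FPADD
c4: R0←I1
c5: I2 operands ready
c10: I2 complete
c11: R5←I2
c12: I3 operands ready
c15: I3 complete
c16: R1←I3
c17: I4 dispatched to FPADD
c18: I4 operands ready; I5 dispatched to ALU
c21: I4 complete
c22: R3←I4
c23: I5 operands ready; I6 dispatched to FPADD
c24: I5 complete
c25: R5←I5
c26: I6 operands ready
c29: I6 complete
c30: R2←I6

cycle = 17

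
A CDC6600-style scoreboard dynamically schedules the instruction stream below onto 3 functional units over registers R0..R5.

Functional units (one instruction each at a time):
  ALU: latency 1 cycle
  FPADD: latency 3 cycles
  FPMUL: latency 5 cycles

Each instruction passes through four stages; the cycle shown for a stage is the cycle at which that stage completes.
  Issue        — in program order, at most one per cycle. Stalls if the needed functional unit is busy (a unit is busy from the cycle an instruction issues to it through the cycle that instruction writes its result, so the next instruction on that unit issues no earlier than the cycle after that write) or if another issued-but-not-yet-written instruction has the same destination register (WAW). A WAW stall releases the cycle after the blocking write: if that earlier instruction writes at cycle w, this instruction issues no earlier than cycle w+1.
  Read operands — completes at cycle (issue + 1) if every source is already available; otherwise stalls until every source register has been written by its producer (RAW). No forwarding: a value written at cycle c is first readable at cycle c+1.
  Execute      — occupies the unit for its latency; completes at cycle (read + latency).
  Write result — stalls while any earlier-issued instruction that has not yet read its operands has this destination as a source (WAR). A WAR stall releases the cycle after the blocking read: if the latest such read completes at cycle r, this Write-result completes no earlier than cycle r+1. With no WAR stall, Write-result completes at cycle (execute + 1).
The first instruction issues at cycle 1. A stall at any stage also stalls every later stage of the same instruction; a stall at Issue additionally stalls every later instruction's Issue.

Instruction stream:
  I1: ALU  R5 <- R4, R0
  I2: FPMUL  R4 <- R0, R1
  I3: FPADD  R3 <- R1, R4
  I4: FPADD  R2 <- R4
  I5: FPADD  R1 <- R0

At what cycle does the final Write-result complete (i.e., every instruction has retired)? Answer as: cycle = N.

cycle = 26

c1: I1 dispatched to ALU
c2: I1 operands ready · I2 dispatched to FPMUL
c3: I1 complete · I2 operands ready · I3 dispatched to FPADD
c4: R5←I1
c8: I2 complete
c9: R4←I2
c10: I3 operands ready
c13: I3 complete
c14: R3←I3
c15: I4 dispatched to FPADD
c16: I4 operands ready
c19: I4 complete
c20: R2←I4
c21: I5 dispatched to FPADD
c22: I5 operands ready
c25: I5 complete
c26: R1←I5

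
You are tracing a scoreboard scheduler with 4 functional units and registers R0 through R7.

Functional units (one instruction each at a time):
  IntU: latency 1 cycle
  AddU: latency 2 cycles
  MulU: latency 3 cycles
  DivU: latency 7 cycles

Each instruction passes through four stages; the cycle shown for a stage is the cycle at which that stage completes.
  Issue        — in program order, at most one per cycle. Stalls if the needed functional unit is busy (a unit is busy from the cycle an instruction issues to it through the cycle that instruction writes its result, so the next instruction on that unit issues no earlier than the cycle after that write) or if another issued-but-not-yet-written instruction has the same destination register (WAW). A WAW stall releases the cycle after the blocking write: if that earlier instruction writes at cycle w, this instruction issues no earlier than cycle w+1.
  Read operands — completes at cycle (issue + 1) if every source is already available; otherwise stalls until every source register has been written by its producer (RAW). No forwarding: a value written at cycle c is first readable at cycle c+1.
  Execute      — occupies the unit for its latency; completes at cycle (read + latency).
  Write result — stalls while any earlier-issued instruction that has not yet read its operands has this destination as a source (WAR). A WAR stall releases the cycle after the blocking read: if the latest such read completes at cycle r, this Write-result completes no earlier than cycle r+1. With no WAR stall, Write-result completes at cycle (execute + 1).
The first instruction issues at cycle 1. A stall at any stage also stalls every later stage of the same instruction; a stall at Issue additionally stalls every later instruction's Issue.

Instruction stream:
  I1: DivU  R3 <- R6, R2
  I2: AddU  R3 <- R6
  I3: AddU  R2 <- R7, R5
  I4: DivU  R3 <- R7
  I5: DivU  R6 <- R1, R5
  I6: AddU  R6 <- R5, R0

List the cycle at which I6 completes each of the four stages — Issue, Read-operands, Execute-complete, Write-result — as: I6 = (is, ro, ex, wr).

[1] I1 dispatched to DivU
[2] I1 operands ready
[9] I1 complete
[10] R3←I1
[11] I2 dispatched to AddU
[12] I2 operands ready
[14] I2 complete
[15] R3←I2
[16] I3 dispatched to AddU
[17] I3 operands ready; I4 dispatched to DivU
[18] I4 operands ready
[19] I3 complete
[20] R2←I3
[25] I4 complete
[26] R3←I4
[27] I5 dispatched to DivU
[28] I5 operands ready
[35] I5 complete
[36] R6←I5
[37] I6 dispatched to AddU
[38] I6 operands ready
[40] I6 complete
[41] R6←I6

I6 = (37, 38, 40, 41)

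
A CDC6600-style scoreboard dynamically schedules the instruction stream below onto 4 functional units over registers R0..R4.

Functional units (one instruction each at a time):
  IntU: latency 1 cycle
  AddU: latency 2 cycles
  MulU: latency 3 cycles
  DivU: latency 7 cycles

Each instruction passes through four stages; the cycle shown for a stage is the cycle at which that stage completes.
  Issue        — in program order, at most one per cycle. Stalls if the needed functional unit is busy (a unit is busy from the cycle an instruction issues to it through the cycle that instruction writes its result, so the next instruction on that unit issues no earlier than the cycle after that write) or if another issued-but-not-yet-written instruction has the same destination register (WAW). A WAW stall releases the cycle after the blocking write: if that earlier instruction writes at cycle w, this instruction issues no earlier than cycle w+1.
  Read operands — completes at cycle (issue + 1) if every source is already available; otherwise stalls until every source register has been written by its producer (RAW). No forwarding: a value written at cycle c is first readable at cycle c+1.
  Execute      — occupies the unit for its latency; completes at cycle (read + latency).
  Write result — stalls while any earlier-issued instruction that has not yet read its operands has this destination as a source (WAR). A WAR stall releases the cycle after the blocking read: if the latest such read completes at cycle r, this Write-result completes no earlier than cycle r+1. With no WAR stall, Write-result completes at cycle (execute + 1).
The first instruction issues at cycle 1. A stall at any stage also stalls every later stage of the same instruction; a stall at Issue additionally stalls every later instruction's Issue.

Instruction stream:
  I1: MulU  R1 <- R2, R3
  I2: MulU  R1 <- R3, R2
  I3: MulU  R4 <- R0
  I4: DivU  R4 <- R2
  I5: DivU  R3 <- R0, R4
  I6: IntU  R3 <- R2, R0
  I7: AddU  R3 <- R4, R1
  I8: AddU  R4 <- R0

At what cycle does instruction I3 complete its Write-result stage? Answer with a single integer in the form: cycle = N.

cycle = 18

[1] issue I1 (MulU)
[2] I1 read-ops
[5] I1 finished on MulU
[6] I1→R1
[7] issue I2 (MulU)
[8] I2 read-ops
[11] I2 finished on MulU
[12] I2→R1
[13] issue I3 (MulU)
[14] I3 read-ops
[17] I3 finished on MulU
[18] I3→R4
[19] issue I4 (DivU)
[20] I4 read-ops
[27] I4 finished on DivU
[28] I4→R4
[29] issue I5 (DivU)
[30] I5 read-ops
[37] I5 finished on DivU
[38] I5→R3
[39] issue I6 (IntU)
[40] I6 read-ops
[41] I6 finished on IntU
[42] I6→R3
[43] issue I7 (AddU)
[44] I7 read-ops
[46] I7 finished on AddU
[47] I7→R3
[48] issue I8 (AddU)
[49] I8 read-ops
[51] I8 finished on AddU
[52] I8→R4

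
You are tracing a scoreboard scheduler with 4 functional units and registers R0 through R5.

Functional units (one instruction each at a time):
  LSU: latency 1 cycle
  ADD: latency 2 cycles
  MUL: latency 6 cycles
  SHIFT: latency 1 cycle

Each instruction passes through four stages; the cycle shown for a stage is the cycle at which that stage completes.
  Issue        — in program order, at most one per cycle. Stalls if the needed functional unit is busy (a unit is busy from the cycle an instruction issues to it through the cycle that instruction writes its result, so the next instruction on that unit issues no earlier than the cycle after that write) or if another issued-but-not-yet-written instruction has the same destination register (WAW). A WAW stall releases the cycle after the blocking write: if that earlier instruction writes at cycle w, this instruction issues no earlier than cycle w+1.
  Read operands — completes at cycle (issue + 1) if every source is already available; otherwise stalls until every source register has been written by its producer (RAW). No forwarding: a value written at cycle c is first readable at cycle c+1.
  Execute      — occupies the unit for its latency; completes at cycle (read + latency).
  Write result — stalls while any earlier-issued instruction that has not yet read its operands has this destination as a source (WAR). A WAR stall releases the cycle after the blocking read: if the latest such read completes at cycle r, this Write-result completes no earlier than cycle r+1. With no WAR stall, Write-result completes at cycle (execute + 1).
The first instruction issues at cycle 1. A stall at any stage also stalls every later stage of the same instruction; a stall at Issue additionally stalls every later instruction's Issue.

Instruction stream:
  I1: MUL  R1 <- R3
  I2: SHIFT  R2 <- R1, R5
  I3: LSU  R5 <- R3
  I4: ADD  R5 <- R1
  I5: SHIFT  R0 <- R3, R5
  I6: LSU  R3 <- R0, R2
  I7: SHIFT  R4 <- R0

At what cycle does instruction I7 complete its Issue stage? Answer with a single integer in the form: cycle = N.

cycle = 20

t=1  I1 dispatched to MUL
t=2  I1 operands ready, I2 dispatched to SHIFT
t=3  I3 dispatched to LSU
t=4  I3 operands ready
t=5  I3 complete
t=8  I1 complete
t=9  R1←I1
t=10  I2 operands ready
t=11  I2 complete, R5←I3
t=12  R2←I2, I4 dispatched to ADD
t=13  I4 operands ready, I5 dispatched to SHIFT
t=14  I6 dispatched to LSU
t=15  I4 complete
t=16  R5←I4
t=17  I5 operands ready
t=18  I5 complete
t=19  R0←I5
t=20  I6 operands ready, I7 dispatched to SHIFT
t=21  I6 complete, I7 operands ready
t=22  R3←I6, I7 complete
t=23  R4←I7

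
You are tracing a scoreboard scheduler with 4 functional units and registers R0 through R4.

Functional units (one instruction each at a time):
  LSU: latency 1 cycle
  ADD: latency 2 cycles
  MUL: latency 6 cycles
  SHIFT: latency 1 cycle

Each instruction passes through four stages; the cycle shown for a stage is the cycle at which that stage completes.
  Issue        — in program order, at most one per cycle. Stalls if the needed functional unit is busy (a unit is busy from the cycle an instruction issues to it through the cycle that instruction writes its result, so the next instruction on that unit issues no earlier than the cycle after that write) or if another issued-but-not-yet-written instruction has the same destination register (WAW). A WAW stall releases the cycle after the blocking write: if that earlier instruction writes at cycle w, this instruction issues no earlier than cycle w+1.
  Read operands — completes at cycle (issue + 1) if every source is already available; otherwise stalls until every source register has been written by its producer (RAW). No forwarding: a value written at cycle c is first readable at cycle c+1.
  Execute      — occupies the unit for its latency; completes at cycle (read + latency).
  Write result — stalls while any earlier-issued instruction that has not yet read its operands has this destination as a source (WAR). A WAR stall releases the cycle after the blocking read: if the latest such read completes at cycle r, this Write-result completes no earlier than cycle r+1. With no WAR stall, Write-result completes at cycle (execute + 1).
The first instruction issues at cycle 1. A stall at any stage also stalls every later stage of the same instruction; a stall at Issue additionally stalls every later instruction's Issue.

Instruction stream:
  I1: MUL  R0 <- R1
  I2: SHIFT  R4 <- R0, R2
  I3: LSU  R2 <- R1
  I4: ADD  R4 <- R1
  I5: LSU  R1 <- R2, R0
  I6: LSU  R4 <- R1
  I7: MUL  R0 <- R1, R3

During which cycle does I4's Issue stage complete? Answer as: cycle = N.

c1: I1→MUL
c2: I1 RO, I2→SHIFT
c3: I3→LSU
c4: I3 RO
c5: I3 EX
c8: I1 EX
c9: I1 WR R0
c10: I2 RO
c11: I2 EX, I3 WR R2
c12: I2 WR R4
c13: I4→ADD
c14: I4 RO, I5→LSU
c15: I5 RO
c16: I4 EX, I5 EX
c17: I4 WR R4, I5 WR R1
c18: I6→LSU
c19: I6 RO, I7→MUL
c20: I6 EX, I7 RO
c21: I6 WR R4
c26: I7 EX
c27: I7 WR R0

cycle = 13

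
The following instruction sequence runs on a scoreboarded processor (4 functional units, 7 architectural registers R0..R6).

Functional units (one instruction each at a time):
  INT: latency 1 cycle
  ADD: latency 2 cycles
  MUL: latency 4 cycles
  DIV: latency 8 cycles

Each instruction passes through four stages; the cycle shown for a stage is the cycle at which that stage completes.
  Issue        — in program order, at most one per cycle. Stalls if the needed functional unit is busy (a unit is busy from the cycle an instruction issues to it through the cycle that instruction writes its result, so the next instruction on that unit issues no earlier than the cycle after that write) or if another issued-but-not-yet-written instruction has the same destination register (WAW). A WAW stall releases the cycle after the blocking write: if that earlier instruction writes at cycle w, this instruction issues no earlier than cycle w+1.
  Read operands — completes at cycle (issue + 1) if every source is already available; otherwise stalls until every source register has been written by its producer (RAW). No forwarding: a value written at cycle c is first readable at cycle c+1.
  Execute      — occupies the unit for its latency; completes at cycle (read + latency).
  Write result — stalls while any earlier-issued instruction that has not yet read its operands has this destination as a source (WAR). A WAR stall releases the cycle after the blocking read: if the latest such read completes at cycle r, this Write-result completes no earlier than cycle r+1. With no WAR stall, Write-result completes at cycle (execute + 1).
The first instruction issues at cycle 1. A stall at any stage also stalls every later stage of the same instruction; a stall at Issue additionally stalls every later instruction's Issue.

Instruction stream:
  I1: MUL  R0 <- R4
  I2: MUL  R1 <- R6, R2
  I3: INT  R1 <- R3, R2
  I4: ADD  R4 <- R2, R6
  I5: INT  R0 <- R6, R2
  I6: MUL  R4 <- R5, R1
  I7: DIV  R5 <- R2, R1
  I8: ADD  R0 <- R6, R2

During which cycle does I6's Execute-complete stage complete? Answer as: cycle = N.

cycle = 26

c1: I1 dispatched to MUL
c2: I1 operands ready
c6: I1 complete
c7: R0←I1
c8: I2 dispatched to MUL
c9: I2 operands ready
c13: I2 complete
c14: R1←I2
c15: I3 dispatched to INT
c16: I3 operands ready · I4 dispatched to ADD
c17: I3 complete · I4 operands ready
c18: R1←I3
c19: I4 complete · I5 dispatched to INT
c20: R4←I4 · I5 operands ready
c21: I5 complete · I6 dispatched to MUL
c22: R0←I5 · I6 operands ready · I7 dispatched to DIV
c23: I7 operands ready · I8 dispatched to ADD
c24: I8 operands ready
c26: I6 complete · I8 complete
c27: R4←I6 · R0←I8
c31: I7 complete
c32: R5←I7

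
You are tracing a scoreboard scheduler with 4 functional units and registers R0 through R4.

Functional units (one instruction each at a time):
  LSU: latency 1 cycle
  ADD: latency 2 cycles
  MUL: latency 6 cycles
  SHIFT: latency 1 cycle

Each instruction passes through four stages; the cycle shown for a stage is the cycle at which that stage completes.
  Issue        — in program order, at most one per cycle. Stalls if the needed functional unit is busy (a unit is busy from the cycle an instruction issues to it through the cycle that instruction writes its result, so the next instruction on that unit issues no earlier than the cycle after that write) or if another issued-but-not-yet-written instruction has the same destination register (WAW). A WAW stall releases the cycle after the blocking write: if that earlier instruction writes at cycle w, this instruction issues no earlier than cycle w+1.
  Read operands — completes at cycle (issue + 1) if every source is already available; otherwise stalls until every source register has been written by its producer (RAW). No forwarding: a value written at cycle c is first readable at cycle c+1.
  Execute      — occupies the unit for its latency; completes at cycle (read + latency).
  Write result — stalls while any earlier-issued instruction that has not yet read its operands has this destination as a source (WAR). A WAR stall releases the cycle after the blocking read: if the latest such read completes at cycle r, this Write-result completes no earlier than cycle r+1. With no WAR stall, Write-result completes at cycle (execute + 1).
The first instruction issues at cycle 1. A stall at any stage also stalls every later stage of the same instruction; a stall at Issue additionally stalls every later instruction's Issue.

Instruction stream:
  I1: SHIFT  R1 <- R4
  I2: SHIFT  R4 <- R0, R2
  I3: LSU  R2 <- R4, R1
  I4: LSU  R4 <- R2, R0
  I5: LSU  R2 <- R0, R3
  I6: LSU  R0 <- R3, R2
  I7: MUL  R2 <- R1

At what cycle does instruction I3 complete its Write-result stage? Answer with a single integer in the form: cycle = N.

cycle = 11

I1 -> (1, 2, 3, 4)
I2 -> (5, 6, 7, 8)  // struct: SHIFT busy until I1 writes@4
I3 -> (6, 9, 10, 11)  // RAW R4: wait I2 write@8
I4 -> (12, 13, 14, 15)  // struct: LSU busy until I3 writes@11
I5 -> (16, 17, 18, 19)  // struct: LSU busy until I4 writes@15
I6 -> (20, 21, 22, 23)  // struct: LSU busy until I5 writes@19
I7 -> (21, 22, 28, 29)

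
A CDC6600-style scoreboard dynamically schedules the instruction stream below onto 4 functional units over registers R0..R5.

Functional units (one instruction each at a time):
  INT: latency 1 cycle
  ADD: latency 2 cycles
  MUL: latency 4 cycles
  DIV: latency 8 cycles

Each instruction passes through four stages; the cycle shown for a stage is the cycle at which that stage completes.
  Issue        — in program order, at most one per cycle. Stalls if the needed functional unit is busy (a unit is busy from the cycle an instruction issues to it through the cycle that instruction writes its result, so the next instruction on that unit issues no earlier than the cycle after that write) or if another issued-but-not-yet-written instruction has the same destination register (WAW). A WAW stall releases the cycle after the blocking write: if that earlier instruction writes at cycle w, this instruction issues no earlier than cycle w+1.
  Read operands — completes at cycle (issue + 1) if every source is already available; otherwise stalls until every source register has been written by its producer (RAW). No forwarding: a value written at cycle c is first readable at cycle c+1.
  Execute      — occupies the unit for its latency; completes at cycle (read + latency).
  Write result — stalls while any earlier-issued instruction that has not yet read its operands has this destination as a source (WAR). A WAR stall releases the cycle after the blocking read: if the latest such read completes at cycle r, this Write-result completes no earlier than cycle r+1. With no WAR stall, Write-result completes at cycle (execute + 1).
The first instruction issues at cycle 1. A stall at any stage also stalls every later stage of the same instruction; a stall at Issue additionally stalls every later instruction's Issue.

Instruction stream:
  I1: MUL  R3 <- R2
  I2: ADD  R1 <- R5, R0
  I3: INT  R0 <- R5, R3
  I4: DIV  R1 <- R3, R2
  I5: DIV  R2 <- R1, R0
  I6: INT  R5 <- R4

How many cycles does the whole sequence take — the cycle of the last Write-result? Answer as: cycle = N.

c1: I1 dispatched to MUL
c2: I1 operands ready · I2 dispatched to ADD
c3: I2 operands ready · I3 dispatched to INT
c5: I2 complete
c6: I1 complete · R1←I2
c7: R3←I1 · I4 dispatched to DIV
c8: I3 operands ready · I4 operands ready
c9: I3 complete
c10: R0←I3
c16: I4 complete
c17: R1←I4
c18: I5 dispatched to DIV
c19: I5 operands ready · I6 dispatched to INT
c20: I6 operands ready
c21: I6 complete
c22: R5←I6
c27: I5 complete
c28: R2←I5

cycle = 28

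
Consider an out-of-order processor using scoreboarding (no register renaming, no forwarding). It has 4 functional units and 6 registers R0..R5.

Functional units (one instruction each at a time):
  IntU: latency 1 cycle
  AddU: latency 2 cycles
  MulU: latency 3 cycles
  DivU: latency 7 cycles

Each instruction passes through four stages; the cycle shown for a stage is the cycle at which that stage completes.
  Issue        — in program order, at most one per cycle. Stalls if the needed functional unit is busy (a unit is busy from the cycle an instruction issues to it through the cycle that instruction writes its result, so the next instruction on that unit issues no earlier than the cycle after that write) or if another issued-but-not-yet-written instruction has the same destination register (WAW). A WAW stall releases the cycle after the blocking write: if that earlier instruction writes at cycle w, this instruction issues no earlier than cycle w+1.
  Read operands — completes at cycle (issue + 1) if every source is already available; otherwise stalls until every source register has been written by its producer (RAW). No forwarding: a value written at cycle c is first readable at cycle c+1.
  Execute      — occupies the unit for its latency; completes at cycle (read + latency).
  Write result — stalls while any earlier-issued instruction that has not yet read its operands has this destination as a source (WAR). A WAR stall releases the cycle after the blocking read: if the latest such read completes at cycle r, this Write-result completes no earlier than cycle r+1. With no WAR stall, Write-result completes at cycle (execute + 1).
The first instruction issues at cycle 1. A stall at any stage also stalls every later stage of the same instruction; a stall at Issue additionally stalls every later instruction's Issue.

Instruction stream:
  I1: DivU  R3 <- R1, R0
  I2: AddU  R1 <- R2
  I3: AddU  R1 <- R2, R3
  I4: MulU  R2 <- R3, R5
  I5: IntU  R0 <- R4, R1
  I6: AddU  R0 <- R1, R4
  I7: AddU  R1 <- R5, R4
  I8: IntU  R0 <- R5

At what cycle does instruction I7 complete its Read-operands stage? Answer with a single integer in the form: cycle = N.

cycle = 24

[I1] 1/2/9/10
[I2] 2/3/5/6
[I3] 7/11/13/14  (struct: AddU busy until I2 writes@6; RAW R3: wait I1 write@10)
[I4] 8/11/14/15  (RAW R3: wait I1 write@10)
[I5] 9/15/16/17  (RAW R1: wait I3 write@14)
[I6] 18/19/21/22  (WAW R0: wait I5 write@17)
[I7] 23/24/26/27  (struct: AddU busy until I6 writes@22)
[I8] 24/25/26/27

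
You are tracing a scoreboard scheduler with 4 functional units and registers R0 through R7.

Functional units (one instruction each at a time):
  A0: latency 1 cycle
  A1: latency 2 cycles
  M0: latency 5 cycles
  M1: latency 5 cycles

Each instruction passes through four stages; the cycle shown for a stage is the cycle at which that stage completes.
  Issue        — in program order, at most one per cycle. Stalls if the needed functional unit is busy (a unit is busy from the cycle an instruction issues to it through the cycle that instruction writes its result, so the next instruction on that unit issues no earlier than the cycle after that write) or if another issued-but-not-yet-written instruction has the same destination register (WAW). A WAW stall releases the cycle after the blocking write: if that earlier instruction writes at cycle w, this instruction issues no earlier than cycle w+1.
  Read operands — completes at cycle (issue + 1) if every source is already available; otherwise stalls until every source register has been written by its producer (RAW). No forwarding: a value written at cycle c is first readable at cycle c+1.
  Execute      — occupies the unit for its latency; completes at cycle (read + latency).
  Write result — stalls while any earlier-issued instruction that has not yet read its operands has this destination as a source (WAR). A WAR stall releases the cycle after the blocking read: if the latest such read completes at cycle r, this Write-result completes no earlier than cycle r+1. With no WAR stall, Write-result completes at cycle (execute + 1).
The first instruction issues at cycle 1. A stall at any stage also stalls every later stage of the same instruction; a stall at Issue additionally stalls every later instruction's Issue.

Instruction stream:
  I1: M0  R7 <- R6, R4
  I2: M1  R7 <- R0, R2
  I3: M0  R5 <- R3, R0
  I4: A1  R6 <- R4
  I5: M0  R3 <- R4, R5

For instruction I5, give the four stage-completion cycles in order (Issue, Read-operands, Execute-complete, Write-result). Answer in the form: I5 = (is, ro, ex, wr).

I5 = (18, 19, 24, 25)

  I1 | 1 | 2 | 7 | 8
  I2 | 9 | 10 | 15 | 16   WAW R7: wait I1 write@8
  I3 | 10 | 11 | 16 | 17
  I4 | 11 | 12 | 14 | 15
  I5 | 18 | 19 | 24 | 25   struct: M0 busy until I3 writes@17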